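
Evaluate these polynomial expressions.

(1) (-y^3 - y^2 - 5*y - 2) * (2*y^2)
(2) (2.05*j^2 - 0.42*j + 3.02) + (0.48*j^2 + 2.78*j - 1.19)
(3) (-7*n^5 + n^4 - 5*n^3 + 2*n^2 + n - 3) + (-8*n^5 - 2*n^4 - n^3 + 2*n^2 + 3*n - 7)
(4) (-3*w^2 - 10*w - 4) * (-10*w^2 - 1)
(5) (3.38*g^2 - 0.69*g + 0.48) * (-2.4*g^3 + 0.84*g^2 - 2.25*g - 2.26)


(1) = -2*y^5 - 2*y^4 - 10*y^3 - 4*y^2
(2) = 2.53*j^2 + 2.36*j + 1.83
(3) = -15*n^5 - n^4 - 6*n^3 + 4*n^2 + 4*n - 10
(4) = 30*w^4 + 100*w^3 + 43*w^2 + 10*w + 4
(5) = -8.112*g^5 + 4.4952*g^4 - 9.3366*g^3 - 5.6831*g^2 + 0.4794*g - 1.0848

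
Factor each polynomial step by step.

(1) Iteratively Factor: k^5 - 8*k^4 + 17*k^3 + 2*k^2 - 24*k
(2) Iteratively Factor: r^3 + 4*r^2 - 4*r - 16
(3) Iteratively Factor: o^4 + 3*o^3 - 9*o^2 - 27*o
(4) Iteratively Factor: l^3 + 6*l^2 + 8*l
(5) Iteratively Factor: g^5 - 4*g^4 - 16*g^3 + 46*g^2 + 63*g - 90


(1) = (k)*(k^4 - 8*k^3 + 17*k^2 + 2*k - 24) = k*(k - 3)*(k^3 - 5*k^2 + 2*k + 8) = k*(k - 3)*(k - 2)*(k^2 - 3*k - 4) = k*(k - 3)*(k - 2)*(k + 1)*(k - 4)
(2) = (r - 2)*(r^2 + 6*r + 8) = (r - 2)*(r + 2)*(r + 4)
(3) = (o - 3)*(o^3 + 6*o^2 + 9*o) = (o - 3)*(o + 3)*(o^2 + 3*o) = (o - 3)*(o + 3)^2*(o)
(4) = (l)*(l^2 + 6*l + 8) = l*(l + 2)*(l + 4)
(5) = (g - 1)*(g^4 - 3*g^3 - 19*g^2 + 27*g + 90) = (g - 3)*(g - 1)*(g^3 - 19*g - 30) = (g - 3)*(g - 1)*(g + 2)*(g^2 - 2*g - 15) = (g - 5)*(g - 3)*(g - 1)*(g + 2)*(g + 3)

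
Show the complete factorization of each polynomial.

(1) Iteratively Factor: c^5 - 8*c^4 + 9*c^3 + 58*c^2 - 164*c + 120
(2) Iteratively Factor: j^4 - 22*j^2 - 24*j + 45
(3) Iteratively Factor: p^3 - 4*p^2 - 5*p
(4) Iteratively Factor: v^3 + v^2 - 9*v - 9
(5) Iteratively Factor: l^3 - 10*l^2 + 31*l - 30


(1) = (c - 2)*(c^4 - 6*c^3 - 3*c^2 + 52*c - 60) = (c - 2)^2*(c^3 - 4*c^2 - 11*c + 30) = (c - 2)^2*(c + 3)*(c^2 - 7*c + 10) = (c - 5)*(c - 2)^2*(c + 3)*(c - 2)
(2) = (j - 1)*(j^3 + j^2 - 21*j - 45) = (j - 5)*(j - 1)*(j^2 + 6*j + 9) = (j - 5)*(j - 1)*(j + 3)*(j + 3)
(3) = (p + 1)*(p^2 - 5*p) = p*(p + 1)*(p - 5)
(4) = (v + 1)*(v^2 - 9) = (v + 1)*(v + 3)*(v - 3)
(5) = (l - 5)*(l^2 - 5*l + 6) = (l - 5)*(l - 3)*(l - 2)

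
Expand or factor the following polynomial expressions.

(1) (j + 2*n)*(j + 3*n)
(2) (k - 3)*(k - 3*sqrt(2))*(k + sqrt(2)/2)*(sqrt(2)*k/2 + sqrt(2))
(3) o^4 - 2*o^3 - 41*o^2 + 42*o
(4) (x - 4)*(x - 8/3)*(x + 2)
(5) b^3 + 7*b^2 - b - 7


(1) = j^2 + 5*j*n + 6*n^2
(2) = sqrt(2)*k^4/2 - 5*k^3/2 - sqrt(2)*k^3/2 - 9*sqrt(2)*k^2/2 + 5*k^2/2 + 3*sqrt(2)*k/2 + 15*k + 9*sqrt(2)
(3) = o*(o - 7)*(o - 1)*(o + 6)
(4) = x^3 - 14*x^2/3 - 8*x/3 + 64/3
(5) = (b - 1)*(b + 1)*(b + 7)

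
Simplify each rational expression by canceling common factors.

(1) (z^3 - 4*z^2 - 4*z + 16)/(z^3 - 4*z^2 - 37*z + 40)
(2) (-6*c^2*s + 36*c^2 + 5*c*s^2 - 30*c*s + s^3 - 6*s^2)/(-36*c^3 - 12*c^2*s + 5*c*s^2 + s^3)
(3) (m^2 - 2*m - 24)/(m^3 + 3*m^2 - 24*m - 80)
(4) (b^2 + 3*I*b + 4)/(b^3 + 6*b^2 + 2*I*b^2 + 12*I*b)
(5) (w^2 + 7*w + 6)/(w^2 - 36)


(1) = (z^3 - 4*z^2 - 4*z + 16)/(z^3 - 4*z^2 - 37*z + 40)
(2) = (-c*s + 6*c + s^2 - 6*s)/(-6*c^2 - c*s + s^2)
(3) = (m - 6)/(m^2 - m - 20)
(4) = (b^2 + 3*I*b + 4)/(b^3 + b^2*(6 + 2*I) + 12*I*b)
(5) = (w + 1)/(w - 6)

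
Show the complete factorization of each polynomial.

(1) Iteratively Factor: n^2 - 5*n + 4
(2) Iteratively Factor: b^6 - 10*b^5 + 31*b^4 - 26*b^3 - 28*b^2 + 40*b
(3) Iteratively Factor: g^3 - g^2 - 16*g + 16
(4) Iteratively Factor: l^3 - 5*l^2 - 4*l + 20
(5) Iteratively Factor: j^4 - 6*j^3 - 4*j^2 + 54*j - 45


(1) = (n - 4)*(n - 1)
(2) = (b - 5)*(b^5 - 5*b^4 + 6*b^3 + 4*b^2 - 8*b) = (b - 5)*(b - 2)*(b^4 - 3*b^3 + 4*b) = (b - 5)*(b - 2)*(b + 1)*(b^3 - 4*b^2 + 4*b) = b*(b - 5)*(b - 2)*(b + 1)*(b^2 - 4*b + 4) = b*(b - 5)*(b - 2)^2*(b + 1)*(b - 2)
(3) = (g - 1)*(g^2 - 16) = (g - 1)*(g + 4)*(g - 4)
(4) = (l + 2)*(l^2 - 7*l + 10) = (l - 2)*(l + 2)*(l - 5)
(5) = (j - 3)*(j^3 - 3*j^2 - 13*j + 15) = (j - 3)*(j - 1)*(j^2 - 2*j - 15) = (j - 3)*(j - 1)*(j + 3)*(j - 5)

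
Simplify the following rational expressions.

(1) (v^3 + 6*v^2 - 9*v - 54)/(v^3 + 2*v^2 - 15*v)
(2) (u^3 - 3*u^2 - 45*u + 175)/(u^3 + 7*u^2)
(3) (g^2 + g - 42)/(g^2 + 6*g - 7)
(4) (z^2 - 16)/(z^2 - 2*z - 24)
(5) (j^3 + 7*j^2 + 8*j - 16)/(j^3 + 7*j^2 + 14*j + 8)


(1) = (v^2 + 9*v + 18)/(v^2 + 5*v)
(2) = (u^2 - 10*u + 25)/u^2
(3) = (g - 6)/(g - 1)
(4) = (z - 4)/(z - 6)
(5) = (j^2 + 3*j - 4)/(j^2 + 3*j + 2)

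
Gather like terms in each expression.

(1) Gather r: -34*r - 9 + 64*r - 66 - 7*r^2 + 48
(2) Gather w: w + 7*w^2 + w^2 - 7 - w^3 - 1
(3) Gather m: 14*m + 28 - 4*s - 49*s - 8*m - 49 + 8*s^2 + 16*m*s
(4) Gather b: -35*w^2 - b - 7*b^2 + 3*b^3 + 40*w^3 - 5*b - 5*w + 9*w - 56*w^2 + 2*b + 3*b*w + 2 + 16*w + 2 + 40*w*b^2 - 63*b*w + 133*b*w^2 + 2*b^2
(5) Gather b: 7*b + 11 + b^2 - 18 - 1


(1) = -7*r^2 + 30*r - 27
(2) = -w^3 + 8*w^2 + w - 8
(3) = m*(16*s + 6) + 8*s^2 - 53*s - 21
(4) = 3*b^3 + b^2*(40*w - 5) + b*(133*w^2 - 60*w - 4) + 40*w^3 - 91*w^2 + 20*w + 4
(5) = b^2 + 7*b - 8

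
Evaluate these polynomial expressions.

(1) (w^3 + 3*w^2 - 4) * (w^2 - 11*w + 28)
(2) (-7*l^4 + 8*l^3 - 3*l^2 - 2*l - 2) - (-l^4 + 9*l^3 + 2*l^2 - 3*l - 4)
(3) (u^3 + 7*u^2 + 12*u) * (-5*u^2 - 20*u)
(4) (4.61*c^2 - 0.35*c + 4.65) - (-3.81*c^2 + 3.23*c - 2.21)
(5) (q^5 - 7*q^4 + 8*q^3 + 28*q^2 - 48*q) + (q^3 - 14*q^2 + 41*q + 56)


(1) = w^5 - 8*w^4 - 5*w^3 + 80*w^2 + 44*w - 112
(2) = -6*l^4 - l^3 - 5*l^2 + l + 2
(3) = -5*u^5 - 55*u^4 - 200*u^3 - 240*u^2
(4) = 8.42*c^2 - 3.58*c + 6.86
(5) = q^5 - 7*q^4 + 9*q^3 + 14*q^2 - 7*q + 56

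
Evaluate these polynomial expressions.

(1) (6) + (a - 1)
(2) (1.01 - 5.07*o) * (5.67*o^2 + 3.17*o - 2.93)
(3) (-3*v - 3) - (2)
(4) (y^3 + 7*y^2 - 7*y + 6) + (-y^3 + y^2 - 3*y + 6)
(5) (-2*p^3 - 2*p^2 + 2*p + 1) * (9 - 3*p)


(1) = a + 5
(2) = -28.7469*o^3 - 10.3452*o^2 + 18.0568*o - 2.9593
(3) = -3*v - 5
(4) = 8*y^2 - 10*y + 12
(5) = 6*p^4 - 12*p^3 - 24*p^2 + 15*p + 9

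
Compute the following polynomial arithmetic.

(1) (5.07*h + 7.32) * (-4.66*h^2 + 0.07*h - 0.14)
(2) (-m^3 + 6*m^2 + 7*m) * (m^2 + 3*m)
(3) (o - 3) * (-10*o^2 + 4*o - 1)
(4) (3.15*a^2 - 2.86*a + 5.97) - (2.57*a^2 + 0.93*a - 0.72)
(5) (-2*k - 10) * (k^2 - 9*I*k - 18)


(1) = -23.6262*h^3 - 33.7563*h^2 - 0.1974*h - 1.0248
(2) = -m^5 + 3*m^4 + 25*m^3 + 21*m^2
(3) = -10*o^3 + 34*o^2 - 13*o + 3
(4) = 0.58*a^2 - 3.79*a + 6.69
(5) = -2*k^3 - 10*k^2 + 18*I*k^2 + 36*k + 90*I*k + 180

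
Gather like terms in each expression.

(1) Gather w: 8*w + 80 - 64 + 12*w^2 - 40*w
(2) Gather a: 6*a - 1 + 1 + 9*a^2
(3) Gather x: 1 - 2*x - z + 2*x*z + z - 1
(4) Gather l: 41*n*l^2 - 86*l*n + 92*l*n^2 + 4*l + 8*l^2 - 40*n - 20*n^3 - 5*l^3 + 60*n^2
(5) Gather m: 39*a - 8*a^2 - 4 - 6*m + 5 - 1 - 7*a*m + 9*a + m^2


(1) = 12*w^2 - 32*w + 16
(2) = 9*a^2 + 6*a
(3) = x*(2*z - 2)
(4) = -5*l^3 + l^2*(41*n + 8) + l*(92*n^2 - 86*n + 4) - 20*n^3 + 60*n^2 - 40*n
(5) = -8*a^2 + 48*a + m^2 + m*(-7*a - 6)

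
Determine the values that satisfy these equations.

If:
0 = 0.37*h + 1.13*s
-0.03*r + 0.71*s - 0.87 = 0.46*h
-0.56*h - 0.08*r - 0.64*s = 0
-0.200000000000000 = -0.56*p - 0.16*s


Then:
h = -1.55
p = 0.21
r = 6.79
s = 0.51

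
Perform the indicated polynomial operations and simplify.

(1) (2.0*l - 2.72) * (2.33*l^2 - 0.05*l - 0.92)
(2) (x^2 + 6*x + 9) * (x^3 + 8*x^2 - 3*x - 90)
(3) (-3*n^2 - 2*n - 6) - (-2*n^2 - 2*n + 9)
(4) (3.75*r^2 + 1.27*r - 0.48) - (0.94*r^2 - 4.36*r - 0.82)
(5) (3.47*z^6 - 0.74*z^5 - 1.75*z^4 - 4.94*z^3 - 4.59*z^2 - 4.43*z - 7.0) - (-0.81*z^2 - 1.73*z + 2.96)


(1) = 4.66*l^3 - 6.4376*l^2 - 1.704*l + 2.5024
(2) = x^5 + 14*x^4 + 54*x^3 - 36*x^2 - 567*x - 810
(3) = -n^2 - 15
(4) = 2.81*r^2 + 5.63*r + 0.34
(5) = 3.47*z^6 - 0.74*z^5 - 1.75*z^4 - 4.94*z^3 - 3.78*z^2 - 2.7*z - 9.96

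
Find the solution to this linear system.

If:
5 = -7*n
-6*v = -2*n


Then:
n = -5/7
v = -5/21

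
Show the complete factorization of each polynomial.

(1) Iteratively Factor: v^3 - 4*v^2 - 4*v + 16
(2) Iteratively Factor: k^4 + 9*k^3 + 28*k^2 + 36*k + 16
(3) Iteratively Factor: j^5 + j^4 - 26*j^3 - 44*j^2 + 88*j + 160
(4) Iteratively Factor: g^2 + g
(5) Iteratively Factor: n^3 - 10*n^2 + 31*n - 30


(1) = (v + 2)*(v^2 - 6*v + 8) = (v - 4)*(v + 2)*(v - 2)
(2) = (k + 1)*(k^3 + 8*k^2 + 20*k + 16) = (k + 1)*(k + 2)*(k^2 + 6*k + 8) = (k + 1)*(k + 2)*(k + 4)*(k + 2)
(3) = (j - 2)*(j^4 + 3*j^3 - 20*j^2 - 84*j - 80) = (j - 2)*(j + 4)*(j^3 - j^2 - 16*j - 20) = (j - 5)*(j - 2)*(j + 4)*(j^2 + 4*j + 4) = (j - 5)*(j - 2)*(j + 2)*(j + 4)*(j + 2)
(4) = (g + 1)*(g)
(5) = (n - 2)*(n^2 - 8*n + 15) = (n - 5)*(n - 2)*(n - 3)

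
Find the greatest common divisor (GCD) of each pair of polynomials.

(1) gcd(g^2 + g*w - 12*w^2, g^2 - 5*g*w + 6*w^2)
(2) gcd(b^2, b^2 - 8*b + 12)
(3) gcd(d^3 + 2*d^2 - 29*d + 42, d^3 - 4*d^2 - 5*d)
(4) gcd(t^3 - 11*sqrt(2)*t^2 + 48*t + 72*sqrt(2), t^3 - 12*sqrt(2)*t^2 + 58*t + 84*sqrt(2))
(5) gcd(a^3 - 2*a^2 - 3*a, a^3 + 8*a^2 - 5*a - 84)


(1) = -g + 3*w
(2) = 1
(3) = gcd((d - 3)*(d - 2)*(d + 7), d*(d - 5)*(d + 1)) = 1
(4) = gcd((t - 6*sqrt(2))^2*(t + sqrt(2)), (t - 7*sqrt(2))*(t - 6*sqrt(2))*(t + sqrt(2))) = t^2 - 5*sqrt(2)*t - 12
(5) = gcd(a*(a - 3)*(a + 1), (a - 3)*(a + 4)*(a + 7)) = a - 3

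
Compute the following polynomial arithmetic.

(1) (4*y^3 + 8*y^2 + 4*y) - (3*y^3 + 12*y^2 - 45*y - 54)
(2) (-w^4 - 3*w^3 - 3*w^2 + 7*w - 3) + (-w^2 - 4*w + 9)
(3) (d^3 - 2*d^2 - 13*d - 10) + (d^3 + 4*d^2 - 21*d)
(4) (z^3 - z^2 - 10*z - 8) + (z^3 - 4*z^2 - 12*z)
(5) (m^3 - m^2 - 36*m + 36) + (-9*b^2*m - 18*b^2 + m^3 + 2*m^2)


(1) = y^3 - 4*y^2 + 49*y + 54
(2) = -w^4 - 3*w^3 - 4*w^2 + 3*w + 6
(3) = 2*d^3 + 2*d^2 - 34*d - 10
(4) = 2*z^3 - 5*z^2 - 22*z - 8
(5) = -9*b^2*m - 18*b^2 + 2*m^3 + m^2 - 36*m + 36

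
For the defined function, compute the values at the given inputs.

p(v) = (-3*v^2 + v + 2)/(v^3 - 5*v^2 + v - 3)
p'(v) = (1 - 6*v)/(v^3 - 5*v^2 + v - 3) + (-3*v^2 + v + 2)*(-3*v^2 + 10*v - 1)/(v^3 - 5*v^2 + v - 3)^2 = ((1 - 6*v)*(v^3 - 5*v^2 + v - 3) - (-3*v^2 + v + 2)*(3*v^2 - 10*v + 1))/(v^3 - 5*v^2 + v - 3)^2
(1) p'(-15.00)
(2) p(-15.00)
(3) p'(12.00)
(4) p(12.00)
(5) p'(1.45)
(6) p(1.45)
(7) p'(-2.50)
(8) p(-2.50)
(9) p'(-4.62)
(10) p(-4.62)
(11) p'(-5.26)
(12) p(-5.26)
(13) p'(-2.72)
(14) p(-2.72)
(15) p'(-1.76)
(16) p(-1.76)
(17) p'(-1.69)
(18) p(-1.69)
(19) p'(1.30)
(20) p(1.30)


(1) = 0.01
(2) = 0.15
(3) = 0.06
(4) = -0.41
(5) = 0.60
(6) = 0.32
(7) = 0.01
(8) = 0.37
(9) = 0.03
(10) = 0.31
(11) = 0.03
(12) = 0.30
(13) = 0.02
(14) = 0.36
(15) = -0.07
(16) = 0.35
(17) = -0.08
(18) = 0.35
(19) = 0.66
(20) = 0.22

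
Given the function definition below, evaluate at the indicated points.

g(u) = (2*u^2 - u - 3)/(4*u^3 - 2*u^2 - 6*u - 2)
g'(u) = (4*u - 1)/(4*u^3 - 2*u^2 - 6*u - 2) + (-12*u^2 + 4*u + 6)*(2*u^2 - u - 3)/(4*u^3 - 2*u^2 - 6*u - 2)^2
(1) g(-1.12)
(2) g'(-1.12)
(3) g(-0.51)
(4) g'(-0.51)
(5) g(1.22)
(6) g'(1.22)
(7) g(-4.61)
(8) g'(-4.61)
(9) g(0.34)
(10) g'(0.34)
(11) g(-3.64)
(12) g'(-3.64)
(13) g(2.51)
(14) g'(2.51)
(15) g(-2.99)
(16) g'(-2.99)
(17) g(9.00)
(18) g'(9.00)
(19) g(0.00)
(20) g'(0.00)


(1) = -0.18
(2) = 0.88
(3) = -214.20
(4) = -19868.69
(5) = 0.25
(6) = -0.43
(7) = -0.11
(8) = -0.02
(9) = 0.76
(10) = -1.18
(11) = -0.14
(12) = -0.04
(13) = 0.21
(14) = -0.11
(15) = -0.16
(16) = -0.05
(17) = 0.06
(18) = -0.01
(19) = 1.50
(20) = -4.00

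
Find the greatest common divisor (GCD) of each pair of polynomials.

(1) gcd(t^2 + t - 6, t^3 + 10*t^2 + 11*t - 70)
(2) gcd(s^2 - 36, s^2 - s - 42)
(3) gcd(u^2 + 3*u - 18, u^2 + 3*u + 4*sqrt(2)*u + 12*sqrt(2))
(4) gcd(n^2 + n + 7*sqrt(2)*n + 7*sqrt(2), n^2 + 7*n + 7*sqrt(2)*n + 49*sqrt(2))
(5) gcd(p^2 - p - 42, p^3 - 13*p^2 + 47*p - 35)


(1) = t - 2
(2) = s + 6
(3) = gcd((u - 3)*(u + 6), (u + 3)*(u + 4*sqrt(2))) = 1
(4) = n + 7*sqrt(2)
(5) = gcd((p - 7)*(p + 6), (p - 7)*(p - 5)*(p - 1)) = p - 7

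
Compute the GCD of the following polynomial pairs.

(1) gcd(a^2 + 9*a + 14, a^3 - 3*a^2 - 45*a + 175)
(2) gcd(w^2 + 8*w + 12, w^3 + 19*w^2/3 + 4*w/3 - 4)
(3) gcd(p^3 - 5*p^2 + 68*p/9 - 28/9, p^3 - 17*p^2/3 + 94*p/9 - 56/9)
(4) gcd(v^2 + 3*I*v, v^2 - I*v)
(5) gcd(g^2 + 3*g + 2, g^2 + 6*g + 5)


(1) = a + 7
(2) = w + 6
(3) = gcd((p - 7/3)*(p - 2)*(p - 2/3), (p - 7/3)*(p - 2)*(p - 4/3)) = p^2 - 13*p/3 + 14/3
(4) = gcd(v*(v + 3*I), v*(v - I)) = v
(5) = gcd((g + 1)*(g + 2), (g + 1)*(g + 5)) = g + 1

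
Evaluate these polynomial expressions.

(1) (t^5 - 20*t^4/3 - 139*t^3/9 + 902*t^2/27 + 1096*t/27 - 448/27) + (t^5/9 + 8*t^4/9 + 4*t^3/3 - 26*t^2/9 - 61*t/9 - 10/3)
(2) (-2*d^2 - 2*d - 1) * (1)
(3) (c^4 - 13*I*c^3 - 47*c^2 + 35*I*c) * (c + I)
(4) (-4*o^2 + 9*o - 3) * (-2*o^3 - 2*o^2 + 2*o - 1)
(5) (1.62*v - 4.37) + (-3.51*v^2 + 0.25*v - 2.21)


(1) = 10*t^5/9 - 52*t^4/9 - 127*t^3/9 + 824*t^2/27 + 913*t/27 - 538/27
(2) = -2*d^2 - 2*d - 1
(3) = c^5 - 12*I*c^4 - 34*c^3 - 12*I*c^2 - 35*c
(4) = 8*o^5 - 10*o^4 - 20*o^3 + 28*o^2 - 15*o + 3
(5) = -3.51*v^2 + 1.87*v - 6.58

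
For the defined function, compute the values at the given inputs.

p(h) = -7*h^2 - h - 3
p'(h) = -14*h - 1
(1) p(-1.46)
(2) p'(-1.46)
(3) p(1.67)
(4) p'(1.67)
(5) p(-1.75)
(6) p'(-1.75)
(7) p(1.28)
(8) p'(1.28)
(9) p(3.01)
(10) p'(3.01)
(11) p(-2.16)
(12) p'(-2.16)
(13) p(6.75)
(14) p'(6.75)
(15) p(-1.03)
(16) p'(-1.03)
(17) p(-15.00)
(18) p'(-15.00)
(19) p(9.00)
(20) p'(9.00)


(1) = -16.46
(2) = 19.44
(3) = -24.19
(4) = -24.38
(5) = -22.69
(6) = 23.50
(7) = -15.75
(8) = -18.92
(9) = -69.43
(10) = -43.14
(11) = -33.50
(12) = 29.24
(13) = -328.69
(14) = -95.50
(15) = -9.40
(16) = 13.42
(17) = -1563.00
(18) = 209.00
(19) = -579.00
(20) = -127.00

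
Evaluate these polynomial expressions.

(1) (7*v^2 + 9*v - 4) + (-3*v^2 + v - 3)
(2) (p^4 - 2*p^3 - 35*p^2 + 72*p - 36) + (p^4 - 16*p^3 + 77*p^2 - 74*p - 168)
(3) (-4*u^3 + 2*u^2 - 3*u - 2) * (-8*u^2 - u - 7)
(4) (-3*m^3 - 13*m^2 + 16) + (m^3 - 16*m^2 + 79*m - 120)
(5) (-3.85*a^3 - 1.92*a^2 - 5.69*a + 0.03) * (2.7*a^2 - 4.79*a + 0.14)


(1) = 4*v^2 + 10*v - 7
(2) = 2*p^4 - 18*p^3 + 42*p^2 - 2*p - 204
(3) = 32*u^5 - 12*u^4 + 50*u^3 + 5*u^2 + 23*u + 14
(4) = -2*m^3 - 29*m^2 + 79*m - 104
(5) = -10.395*a^5 + 13.2575*a^4 - 6.7052*a^3 + 27.0673*a^2 - 0.9403*a + 0.0042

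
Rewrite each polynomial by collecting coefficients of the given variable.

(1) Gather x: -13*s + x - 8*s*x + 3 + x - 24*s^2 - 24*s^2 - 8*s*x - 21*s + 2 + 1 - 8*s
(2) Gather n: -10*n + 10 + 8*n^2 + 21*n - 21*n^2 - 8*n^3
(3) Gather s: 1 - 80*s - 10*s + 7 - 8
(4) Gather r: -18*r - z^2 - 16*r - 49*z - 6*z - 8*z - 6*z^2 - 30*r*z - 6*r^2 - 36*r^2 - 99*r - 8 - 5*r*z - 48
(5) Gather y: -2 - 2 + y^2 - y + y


(1) = -48*s^2 - 42*s + x*(2 - 16*s) + 6
(2) = -8*n^3 - 13*n^2 + 11*n + 10
(3) = -90*s
(4) = -42*r^2 + r*(-35*z - 133) - 7*z^2 - 63*z - 56
(5) = y^2 - 4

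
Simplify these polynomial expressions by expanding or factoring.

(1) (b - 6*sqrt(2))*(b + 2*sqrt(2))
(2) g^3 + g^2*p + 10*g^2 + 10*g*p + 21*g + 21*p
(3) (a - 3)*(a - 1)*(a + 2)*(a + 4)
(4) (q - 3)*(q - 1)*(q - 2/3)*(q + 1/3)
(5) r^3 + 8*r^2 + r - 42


(1) = b^2 - 4*sqrt(2)*b - 24
(2) = (g + 3)*(g + 7)*(g + p)
(3) = a^4 + 2*a^3 - 13*a^2 - 14*a + 24
(4) = q^4 - 13*q^3/3 + 37*q^2/9 - q/9 - 2/3
(5) = (r - 2)*(r + 3)*(r + 7)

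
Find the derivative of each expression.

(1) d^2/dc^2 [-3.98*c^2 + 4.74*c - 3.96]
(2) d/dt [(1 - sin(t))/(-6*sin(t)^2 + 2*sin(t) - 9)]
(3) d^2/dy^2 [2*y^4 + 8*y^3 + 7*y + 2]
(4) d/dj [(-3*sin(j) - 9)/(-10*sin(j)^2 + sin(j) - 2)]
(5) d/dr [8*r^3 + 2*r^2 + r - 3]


(1) = -7.96000000000000
(2) = (-6*sin(t)^2 + 12*sin(t) + 7)*cos(t)/(6*sin(t)^2 - 2*sin(t) + 9)^2
(3) = 24*y*(y + 2)
(4) = 15*(-12*sin(j) + cos(2*j))*cos(j)/(10*sin(j)^2 - sin(j) + 2)^2
(5) = 24*r^2 + 4*r + 1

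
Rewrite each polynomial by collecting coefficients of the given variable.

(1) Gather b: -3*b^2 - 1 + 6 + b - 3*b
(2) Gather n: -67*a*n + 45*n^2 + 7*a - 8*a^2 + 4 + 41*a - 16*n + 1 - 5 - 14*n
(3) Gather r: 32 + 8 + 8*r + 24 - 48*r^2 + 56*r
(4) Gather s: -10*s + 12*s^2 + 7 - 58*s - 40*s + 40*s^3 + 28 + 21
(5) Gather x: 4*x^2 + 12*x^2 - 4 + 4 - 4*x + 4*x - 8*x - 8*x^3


(1) = -3*b^2 - 2*b + 5
(2) = -8*a^2 + 48*a + 45*n^2 + n*(-67*a - 30)
(3) = -48*r^2 + 64*r + 64
(4) = 40*s^3 + 12*s^2 - 108*s + 56
(5) = -8*x^3 + 16*x^2 - 8*x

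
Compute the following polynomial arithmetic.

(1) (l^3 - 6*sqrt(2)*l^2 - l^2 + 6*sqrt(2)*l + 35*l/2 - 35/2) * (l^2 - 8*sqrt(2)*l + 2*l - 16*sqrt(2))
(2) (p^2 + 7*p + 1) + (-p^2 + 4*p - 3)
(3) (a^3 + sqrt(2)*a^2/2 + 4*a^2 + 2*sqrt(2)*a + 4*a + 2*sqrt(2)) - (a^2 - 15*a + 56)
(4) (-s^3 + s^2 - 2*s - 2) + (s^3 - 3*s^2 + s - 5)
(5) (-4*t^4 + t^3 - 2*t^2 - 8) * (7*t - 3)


(1) = l^5 - 14*sqrt(2)*l^4 + l^4 - 14*sqrt(2)*l^3 + 223*l^3/2 - 112*sqrt(2)*l^2 + 227*l^2/2 - 227*l - 140*sqrt(2)*l + 280*sqrt(2)
(2) = 11*p - 2
(3) = a^3 + sqrt(2)*a^2/2 + 3*a^2 + 2*sqrt(2)*a + 19*a - 56 + 2*sqrt(2)
(4) = -2*s^2 - s - 7
(5) = -28*t^5 + 19*t^4 - 17*t^3 + 6*t^2 - 56*t + 24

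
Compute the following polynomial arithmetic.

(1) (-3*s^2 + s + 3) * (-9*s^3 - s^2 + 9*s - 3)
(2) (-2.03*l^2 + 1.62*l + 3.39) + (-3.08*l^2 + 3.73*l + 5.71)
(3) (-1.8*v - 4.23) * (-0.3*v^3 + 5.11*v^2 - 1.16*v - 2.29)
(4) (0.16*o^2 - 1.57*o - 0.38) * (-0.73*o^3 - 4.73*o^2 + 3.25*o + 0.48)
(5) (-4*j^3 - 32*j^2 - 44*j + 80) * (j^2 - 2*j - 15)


(1) = 27*s^5 - 6*s^4 - 55*s^3 + 15*s^2 + 24*s - 9
(2) = -5.11*l^2 + 5.35*l + 9.1
(3) = 0.54*v^4 - 7.929*v^3 - 19.5273*v^2 + 9.0288*v + 9.6867
(4) = -0.1168*o^5 + 0.3893*o^4 + 8.2235*o^3 - 3.2283*o^2 - 1.9886*o - 0.1824
(5) = -4*j^5 - 24*j^4 + 80*j^3 + 648*j^2 + 500*j - 1200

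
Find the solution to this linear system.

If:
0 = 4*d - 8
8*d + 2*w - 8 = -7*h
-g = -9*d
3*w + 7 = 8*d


Then:
d = 2
g = 18
h = -2
w = 3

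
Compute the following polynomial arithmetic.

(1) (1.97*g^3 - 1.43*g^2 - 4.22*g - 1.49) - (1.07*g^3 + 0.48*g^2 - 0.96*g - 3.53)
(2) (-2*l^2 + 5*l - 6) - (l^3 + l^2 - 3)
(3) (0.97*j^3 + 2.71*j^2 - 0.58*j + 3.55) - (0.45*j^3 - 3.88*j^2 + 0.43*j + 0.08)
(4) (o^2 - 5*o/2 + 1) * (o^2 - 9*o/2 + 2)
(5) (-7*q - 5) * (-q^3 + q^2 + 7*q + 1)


(1) = 0.9*g^3 - 1.91*g^2 - 3.26*g + 2.04
(2) = -l^3 - 3*l^2 + 5*l - 3
(3) = 0.52*j^3 + 6.59*j^2 - 1.01*j + 3.47
(4) = o^4 - 7*o^3 + 57*o^2/4 - 19*o/2 + 2
(5) = 7*q^4 - 2*q^3 - 54*q^2 - 42*q - 5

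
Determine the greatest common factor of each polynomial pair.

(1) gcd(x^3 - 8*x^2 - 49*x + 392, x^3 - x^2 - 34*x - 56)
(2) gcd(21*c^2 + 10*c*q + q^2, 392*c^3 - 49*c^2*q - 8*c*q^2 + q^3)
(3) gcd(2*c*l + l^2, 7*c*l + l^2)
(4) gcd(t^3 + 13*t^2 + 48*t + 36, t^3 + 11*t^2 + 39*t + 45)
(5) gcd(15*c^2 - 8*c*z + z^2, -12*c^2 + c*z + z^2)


(1) = gcd((x - 8)*(x - 7)*(x + 7), (x - 7)*(x + 2)*(x + 4)) = x - 7
(2) = gcd((3*c + q)*(7*c + q), (-8*c + q)*(-7*c + q)*(7*c + q)) = 7*c + q
(3) = gcd(l*(2*c + l), l*(7*c + l)) = l
(4) = 1
(5) = -3*c + z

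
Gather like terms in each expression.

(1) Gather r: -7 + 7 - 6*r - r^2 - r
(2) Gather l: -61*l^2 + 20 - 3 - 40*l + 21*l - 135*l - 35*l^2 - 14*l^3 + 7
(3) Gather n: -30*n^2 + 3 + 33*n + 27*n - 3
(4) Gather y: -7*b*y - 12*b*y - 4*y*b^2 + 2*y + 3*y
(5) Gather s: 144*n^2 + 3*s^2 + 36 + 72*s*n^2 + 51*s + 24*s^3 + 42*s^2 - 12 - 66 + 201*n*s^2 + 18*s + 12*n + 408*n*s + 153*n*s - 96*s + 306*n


(1) = -r^2 - 7*r
(2) = -14*l^3 - 96*l^2 - 154*l + 24
(3) = -30*n^2 + 60*n
(4) = y*(-4*b^2 - 19*b + 5)
(5) = 144*n^2 + 318*n + 24*s^3 + s^2*(201*n + 45) + s*(72*n^2 + 561*n - 27) - 42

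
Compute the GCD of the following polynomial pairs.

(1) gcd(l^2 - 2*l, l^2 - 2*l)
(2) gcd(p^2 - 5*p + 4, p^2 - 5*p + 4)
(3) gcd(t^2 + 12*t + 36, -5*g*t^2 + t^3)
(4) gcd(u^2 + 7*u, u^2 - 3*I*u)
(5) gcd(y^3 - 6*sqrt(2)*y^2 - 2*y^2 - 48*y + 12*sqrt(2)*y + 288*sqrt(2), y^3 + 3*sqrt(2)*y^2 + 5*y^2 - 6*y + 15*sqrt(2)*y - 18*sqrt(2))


(1) = l^2 - 2*l
(2) = p^2 - 5*p + 4
(3) = gcd((t + 6)^2, t^2*(-5*g + t)) = 1
(4) = u
(5) = y + 6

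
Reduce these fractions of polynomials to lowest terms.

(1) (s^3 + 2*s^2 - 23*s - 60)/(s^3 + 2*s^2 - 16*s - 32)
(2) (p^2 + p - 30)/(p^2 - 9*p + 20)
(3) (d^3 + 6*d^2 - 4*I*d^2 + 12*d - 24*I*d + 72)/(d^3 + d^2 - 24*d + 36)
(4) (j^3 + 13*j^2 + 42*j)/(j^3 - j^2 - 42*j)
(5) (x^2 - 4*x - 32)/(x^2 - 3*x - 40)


(1) = (s^2 - 2*s - 15)/(s^2 - 2*s - 8)
(2) = (p + 6)/(p - 4)
(3) = (d^2 - 4*I*d + 12)/(d^2 - 5*d + 6)
(4) = (j + 7)/(j - 7)
(5) = (x + 4)/(x + 5)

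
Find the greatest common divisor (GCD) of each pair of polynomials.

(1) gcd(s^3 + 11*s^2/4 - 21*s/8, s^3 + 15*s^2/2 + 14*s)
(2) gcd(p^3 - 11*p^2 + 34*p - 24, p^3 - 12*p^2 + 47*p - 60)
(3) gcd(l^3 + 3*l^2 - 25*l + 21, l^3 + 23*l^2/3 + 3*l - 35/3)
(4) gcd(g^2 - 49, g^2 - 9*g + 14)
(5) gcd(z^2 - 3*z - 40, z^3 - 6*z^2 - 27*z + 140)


(1) = s^2 + 7*s/2
(2) = gcd((p - 6)*(p - 4)*(p - 1), (p - 5)*(p - 4)*(p - 3)) = p - 4
(3) = gcd((l - 3)*(l - 1)*(l + 7), (l - 1)*(l + 5/3)*(l + 7)) = l^2 + 6*l - 7
(4) = g - 7
(5) = gcd((z - 8)*(z + 5), (z - 7)*(z - 4)*(z + 5)) = z + 5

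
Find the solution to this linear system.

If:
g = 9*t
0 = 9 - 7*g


Then:
g = 9/7
t = 1/7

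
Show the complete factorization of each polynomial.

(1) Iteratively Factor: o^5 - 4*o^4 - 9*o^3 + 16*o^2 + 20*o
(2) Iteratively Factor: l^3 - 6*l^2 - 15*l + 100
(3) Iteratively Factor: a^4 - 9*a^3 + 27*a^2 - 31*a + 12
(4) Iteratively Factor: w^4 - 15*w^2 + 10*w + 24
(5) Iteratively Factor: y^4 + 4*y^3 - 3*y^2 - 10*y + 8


(1) = (o)*(o^4 - 4*o^3 - 9*o^2 + 16*o + 20) = o*(o - 2)*(o^3 - 2*o^2 - 13*o - 10) = o*(o - 2)*(o + 2)*(o^2 - 4*o - 5) = o*(o - 2)*(o + 1)*(o + 2)*(o - 5)
(2) = (l - 5)*(l^2 - l - 20) = (l - 5)*(l + 4)*(l - 5)
(3) = (a - 1)*(a^3 - 8*a^2 + 19*a - 12) = (a - 4)*(a - 1)*(a^2 - 4*a + 3) = (a - 4)*(a - 3)*(a - 1)*(a - 1)
(4) = (w - 2)*(w^3 + 2*w^2 - 11*w - 12) = (w - 3)*(w - 2)*(w^2 + 5*w + 4) = (w - 3)*(w - 2)*(w + 4)*(w + 1)
(5) = (y + 4)*(y^3 - 3*y + 2) = (y - 1)*(y + 4)*(y^2 + y - 2) = (y - 1)^2*(y + 4)*(y + 2)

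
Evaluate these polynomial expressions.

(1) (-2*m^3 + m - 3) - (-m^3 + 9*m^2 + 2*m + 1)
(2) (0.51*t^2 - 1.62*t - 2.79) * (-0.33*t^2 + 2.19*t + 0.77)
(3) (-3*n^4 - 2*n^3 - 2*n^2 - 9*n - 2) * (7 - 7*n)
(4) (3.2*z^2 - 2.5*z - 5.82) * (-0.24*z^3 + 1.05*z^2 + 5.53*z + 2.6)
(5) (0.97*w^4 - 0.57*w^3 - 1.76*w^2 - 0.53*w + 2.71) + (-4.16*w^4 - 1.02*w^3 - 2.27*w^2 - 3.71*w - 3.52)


(1) = -m^3 - 9*m^2 - m - 4
(2) = -0.1683*t^4 + 1.6515*t^3 - 2.2344*t^2 - 7.3575*t - 2.1483
(3) = 21*n^5 - 7*n^4 + 49*n^2 - 49*n - 14
(4) = -0.768*z^5 + 3.96*z^4 + 16.4678*z^3 - 11.616*z^2 - 38.6846*z - 15.132
(5) = -3.19*w^4 - 1.59*w^3 - 4.03*w^2 - 4.24*w - 0.81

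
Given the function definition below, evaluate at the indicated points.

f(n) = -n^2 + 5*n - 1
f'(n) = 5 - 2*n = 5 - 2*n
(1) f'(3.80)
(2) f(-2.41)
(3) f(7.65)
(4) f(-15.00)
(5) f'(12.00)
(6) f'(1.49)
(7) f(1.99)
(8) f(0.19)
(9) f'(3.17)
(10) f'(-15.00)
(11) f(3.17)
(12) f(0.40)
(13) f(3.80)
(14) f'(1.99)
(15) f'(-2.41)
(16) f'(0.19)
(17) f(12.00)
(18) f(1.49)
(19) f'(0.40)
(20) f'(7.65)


(1) = -2.60
(2) = -18.86
(3) = -21.27
(4) = -301.00
(5) = -19.00
(6) = 2.02
(7) = 4.99
(8) = -0.09
(9) = -1.34
(10) = 35.00
(11) = 4.80
(12) = 0.84
(13) = 3.56
(14) = 1.02
(15) = 9.82
(16) = 4.62
(17) = -85.00
(18) = 4.23
(19) = 4.20
(20) = -10.30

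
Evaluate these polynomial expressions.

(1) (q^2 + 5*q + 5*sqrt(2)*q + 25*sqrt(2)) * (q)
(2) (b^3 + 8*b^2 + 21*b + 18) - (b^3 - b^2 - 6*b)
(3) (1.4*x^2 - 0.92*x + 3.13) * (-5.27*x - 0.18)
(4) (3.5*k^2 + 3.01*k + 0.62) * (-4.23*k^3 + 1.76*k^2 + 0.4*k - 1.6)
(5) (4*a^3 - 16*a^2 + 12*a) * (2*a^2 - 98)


(1) = q^3 + 5*q^2 + 5*sqrt(2)*q^2 + 25*sqrt(2)*q
(2) = 9*b^2 + 27*b + 18
(3) = -7.378*x^3 + 4.5964*x^2 - 16.3295*x - 0.5634
(4) = -14.805*k^5 - 6.5723*k^4 + 4.075*k^3 - 3.3048*k^2 - 4.568*k - 0.992
(5) = 8*a^5 - 32*a^4 - 368*a^3 + 1568*a^2 - 1176*a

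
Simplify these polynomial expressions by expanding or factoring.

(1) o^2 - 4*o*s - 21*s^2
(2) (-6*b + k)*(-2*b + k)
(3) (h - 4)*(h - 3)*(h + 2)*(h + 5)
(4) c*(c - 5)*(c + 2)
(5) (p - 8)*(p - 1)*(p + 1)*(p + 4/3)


(1) = (o - 7*s)*(o + 3*s)
(2) = 12*b^2 - 8*b*k + k^2
(3) = h^4 - 27*h^2 + 14*h + 120
(4) = c^3 - 3*c^2 - 10*c
(5) = p^4 - 20*p^3/3 - 35*p^2/3 + 20*p/3 + 32/3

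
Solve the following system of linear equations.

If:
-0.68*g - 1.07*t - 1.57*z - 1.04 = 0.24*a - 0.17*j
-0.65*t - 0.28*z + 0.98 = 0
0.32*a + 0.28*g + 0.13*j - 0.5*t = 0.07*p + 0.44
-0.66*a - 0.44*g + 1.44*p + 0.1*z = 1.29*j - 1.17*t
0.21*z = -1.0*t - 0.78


Then:
a = 25.6593560095691 - 0.910372040586246*p
g = 0.660498872604284*p - 30.969673369499
j = 1.35676437429538*p - 4.44257046223224
t = -2.96
z = 10.36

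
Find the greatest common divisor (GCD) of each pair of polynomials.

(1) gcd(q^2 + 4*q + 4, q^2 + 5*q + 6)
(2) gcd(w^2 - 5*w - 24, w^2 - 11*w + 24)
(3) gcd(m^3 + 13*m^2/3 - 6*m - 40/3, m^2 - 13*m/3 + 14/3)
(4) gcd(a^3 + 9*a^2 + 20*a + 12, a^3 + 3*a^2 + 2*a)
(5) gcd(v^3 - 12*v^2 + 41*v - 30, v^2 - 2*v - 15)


(1) = q + 2
(2) = gcd((w - 8)*(w + 3), (w - 8)*(w - 3)) = w - 8
(3) = m - 2
(4) = a^2 + 3*a + 2
(5) = v - 5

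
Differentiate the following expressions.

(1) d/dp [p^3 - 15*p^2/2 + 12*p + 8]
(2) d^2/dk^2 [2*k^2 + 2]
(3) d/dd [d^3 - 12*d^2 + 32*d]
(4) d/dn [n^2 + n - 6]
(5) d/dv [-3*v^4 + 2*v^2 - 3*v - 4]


(1) = 3*p^2 - 15*p + 12
(2) = 4
(3) = 3*d^2 - 24*d + 32
(4) = 2*n + 1
(5) = -12*v^3 + 4*v - 3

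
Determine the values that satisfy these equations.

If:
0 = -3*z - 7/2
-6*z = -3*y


Then:
y = -7/3
z = -7/6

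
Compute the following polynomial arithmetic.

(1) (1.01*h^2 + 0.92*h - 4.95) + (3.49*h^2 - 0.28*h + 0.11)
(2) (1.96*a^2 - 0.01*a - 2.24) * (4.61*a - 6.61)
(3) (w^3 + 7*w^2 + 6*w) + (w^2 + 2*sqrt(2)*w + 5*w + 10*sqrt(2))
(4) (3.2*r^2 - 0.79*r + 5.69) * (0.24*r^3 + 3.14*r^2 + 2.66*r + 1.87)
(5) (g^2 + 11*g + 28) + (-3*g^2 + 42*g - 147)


(1) = 4.5*h^2 + 0.64*h - 4.84
(2) = 9.0356*a^3 - 13.0017*a^2 - 10.2603*a + 14.8064
(3) = w^3 + 8*w^2 + 2*sqrt(2)*w + 11*w + 10*sqrt(2)
(4) = 0.768*r^5 + 9.8584*r^4 + 7.397*r^3 + 21.7492*r^2 + 13.6581*r + 10.6403
(5) = -2*g^2 + 53*g - 119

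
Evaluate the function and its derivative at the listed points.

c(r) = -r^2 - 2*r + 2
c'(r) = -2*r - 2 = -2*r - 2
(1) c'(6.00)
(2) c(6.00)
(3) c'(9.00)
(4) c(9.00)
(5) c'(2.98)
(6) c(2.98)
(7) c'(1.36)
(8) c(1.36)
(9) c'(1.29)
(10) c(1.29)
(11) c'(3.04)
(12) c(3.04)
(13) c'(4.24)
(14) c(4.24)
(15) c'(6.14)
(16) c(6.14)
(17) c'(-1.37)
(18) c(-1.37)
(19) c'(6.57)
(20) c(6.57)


(1) = -14.00
(2) = -46.00
(3) = -20.00
(4) = -97.00
(5) = -7.96
(6) = -12.84
(7) = -4.72
(8) = -2.57
(9) = -4.58
(10) = -2.24
(11) = -8.08
(12) = -13.32
(13) = -10.48
(14) = -24.46
(15) = -14.28
(16) = -47.98
(17) = 0.74
(18) = 2.86
(19) = -15.14
(20) = -54.30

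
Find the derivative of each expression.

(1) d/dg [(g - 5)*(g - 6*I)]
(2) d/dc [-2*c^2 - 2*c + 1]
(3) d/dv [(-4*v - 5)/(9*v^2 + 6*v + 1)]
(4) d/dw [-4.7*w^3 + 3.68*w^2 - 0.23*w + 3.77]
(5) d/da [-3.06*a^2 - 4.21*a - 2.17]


(1) = 2*g - 5 - 6*I
(2) = -4*c - 2
(3) = 2*(6*v + 13)/(27*v^3 + 27*v^2 + 9*v + 1)
(4) = -14.1*w^2 + 7.36*w - 0.23
(5) = -6.12*a - 4.21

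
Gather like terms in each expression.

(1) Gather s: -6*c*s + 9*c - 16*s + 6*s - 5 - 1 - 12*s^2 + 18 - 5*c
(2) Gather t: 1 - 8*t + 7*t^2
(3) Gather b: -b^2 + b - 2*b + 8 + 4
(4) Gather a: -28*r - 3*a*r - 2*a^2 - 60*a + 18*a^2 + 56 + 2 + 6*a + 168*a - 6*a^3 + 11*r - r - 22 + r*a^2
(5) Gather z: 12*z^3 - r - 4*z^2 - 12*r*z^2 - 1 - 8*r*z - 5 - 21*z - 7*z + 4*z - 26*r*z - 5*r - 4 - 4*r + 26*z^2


(1) = 4*c - 12*s^2 + s*(-6*c - 10) + 12
(2) = 7*t^2 - 8*t + 1
(3) = -b^2 - b + 12
(4) = -6*a^3 + a^2*(r + 16) + a*(114 - 3*r) - 18*r + 36
(5) = -10*r + 12*z^3 + z^2*(22 - 12*r) + z*(-34*r - 24) - 10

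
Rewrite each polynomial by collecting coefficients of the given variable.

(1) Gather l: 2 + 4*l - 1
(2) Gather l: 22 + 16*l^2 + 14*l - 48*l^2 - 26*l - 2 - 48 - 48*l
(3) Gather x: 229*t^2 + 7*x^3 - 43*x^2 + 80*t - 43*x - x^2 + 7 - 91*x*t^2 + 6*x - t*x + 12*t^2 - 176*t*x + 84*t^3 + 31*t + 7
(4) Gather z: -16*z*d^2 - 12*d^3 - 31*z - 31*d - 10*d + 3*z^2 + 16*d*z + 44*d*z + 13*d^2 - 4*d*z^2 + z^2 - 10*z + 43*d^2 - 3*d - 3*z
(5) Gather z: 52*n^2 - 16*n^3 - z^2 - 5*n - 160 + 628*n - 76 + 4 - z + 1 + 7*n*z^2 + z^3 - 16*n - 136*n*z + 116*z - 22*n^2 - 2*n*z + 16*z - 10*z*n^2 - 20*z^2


(1) = 4*l + 1
(2) = -32*l^2 - 60*l - 28
(3) = 84*t^3 + 241*t^2 + 111*t + 7*x^3 - 44*x^2 + x*(-91*t^2 - 177*t - 37) + 14
(4) = -12*d^3 + 56*d^2 - 44*d + z^2*(4 - 4*d) + z*(-16*d^2 + 60*d - 44)
(5) = -16*n^3 + 30*n^2 + 607*n + z^3 + z^2*(7*n - 21) + z*(-10*n^2 - 138*n + 131) - 231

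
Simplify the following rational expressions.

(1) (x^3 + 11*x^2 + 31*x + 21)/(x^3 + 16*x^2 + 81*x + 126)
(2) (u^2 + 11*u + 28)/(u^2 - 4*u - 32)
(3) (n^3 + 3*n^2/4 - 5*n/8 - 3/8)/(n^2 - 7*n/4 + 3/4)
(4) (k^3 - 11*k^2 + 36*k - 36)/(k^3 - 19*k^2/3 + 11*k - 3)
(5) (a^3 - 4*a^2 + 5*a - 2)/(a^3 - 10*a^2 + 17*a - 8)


(1) = (x + 1)/(x + 6)
(2) = (u + 7)/(u - 8)
(3) = (2*n^2 + 3*n + 1)/(2*n - 2)
(4) = (3*k^2 - 24*k + 36)/(3*k^2 - 10*k + 3)
(5) = (a - 2)/(a - 8)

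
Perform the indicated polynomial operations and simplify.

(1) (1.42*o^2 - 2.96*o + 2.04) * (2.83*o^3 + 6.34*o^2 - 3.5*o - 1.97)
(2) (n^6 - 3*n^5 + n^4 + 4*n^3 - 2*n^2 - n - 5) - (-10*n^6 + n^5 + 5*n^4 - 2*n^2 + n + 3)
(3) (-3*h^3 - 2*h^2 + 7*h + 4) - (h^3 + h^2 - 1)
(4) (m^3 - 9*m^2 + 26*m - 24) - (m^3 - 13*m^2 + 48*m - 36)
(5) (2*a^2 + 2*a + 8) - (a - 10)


(1) = 4.0186*o^5 + 0.626*o^4 - 17.9632*o^3 + 20.4962*o^2 - 1.3088*o - 4.0188
(2) = 11*n^6 - 4*n^5 - 4*n^4 + 4*n^3 - 2*n - 8
(3) = -4*h^3 - 3*h^2 + 7*h + 5
(4) = 4*m^2 - 22*m + 12
(5) = 2*a^2 + a + 18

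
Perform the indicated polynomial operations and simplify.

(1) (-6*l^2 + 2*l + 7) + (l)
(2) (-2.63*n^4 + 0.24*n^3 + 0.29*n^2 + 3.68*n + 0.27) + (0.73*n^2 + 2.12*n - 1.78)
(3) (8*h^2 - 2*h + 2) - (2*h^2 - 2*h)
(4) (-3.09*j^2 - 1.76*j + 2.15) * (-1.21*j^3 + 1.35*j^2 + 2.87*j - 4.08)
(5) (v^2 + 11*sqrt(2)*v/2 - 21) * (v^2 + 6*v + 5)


(1) = -6*l^2 + 3*l + 7
(2) = -2.63*n^4 + 0.24*n^3 + 1.02*n^2 + 5.8*n - 1.51
(3) = 6*h^2 + 2
(4) = 3.7389*j^5 - 2.0419*j^4 - 13.8458*j^3 + 10.4585*j^2 + 13.3513*j - 8.772
(5) = v^4 + 6*v^3 + 11*sqrt(2)*v^3/2 - 16*v^2 + 33*sqrt(2)*v^2 - 126*v + 55*sqrt(2)*v/2 - 105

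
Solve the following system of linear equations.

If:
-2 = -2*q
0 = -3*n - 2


Then:
n = -2/3
q = 1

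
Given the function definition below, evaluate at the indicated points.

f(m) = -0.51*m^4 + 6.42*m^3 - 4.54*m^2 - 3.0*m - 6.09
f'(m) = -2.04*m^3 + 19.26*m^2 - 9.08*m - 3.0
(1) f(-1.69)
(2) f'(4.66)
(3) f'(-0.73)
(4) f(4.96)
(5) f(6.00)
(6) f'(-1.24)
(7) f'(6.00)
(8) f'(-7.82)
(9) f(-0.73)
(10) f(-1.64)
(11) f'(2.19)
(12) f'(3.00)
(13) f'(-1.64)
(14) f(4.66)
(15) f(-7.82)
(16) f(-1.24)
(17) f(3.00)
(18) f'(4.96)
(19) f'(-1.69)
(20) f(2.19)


(1) = -49.14
(2) = 166.49
(3) = 14.69
(4) = 342.06
(5) = 538.23
(6) = 41.76
(7) = 195.24
(8) = 2221.35
(9) = -8.96
(10) = -45.39
(11) = 48.06
(12) = 88.02
(13) = 72.69
(14) = 290.51
(15) = -5237.59
(16) = -22.80
(17) = 76.08
(18) = 176.86
(19) = 77.20
(20) = 21.27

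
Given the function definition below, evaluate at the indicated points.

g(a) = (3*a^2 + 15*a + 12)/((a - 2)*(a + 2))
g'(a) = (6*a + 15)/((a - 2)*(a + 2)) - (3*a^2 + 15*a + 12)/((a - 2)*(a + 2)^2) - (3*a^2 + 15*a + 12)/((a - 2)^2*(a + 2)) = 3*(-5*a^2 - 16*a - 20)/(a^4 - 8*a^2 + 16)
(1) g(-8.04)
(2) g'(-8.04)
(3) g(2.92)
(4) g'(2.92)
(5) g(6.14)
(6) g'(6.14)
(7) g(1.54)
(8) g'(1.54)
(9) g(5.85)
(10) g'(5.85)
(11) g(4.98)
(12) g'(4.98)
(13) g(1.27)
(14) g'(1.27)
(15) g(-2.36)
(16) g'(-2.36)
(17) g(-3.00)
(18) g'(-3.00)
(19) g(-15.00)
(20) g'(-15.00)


(1) = 1.41
(2) = -0.18
(3) = 17.98
(4) = -16.01
(5) = 6.45
(6) = -0.81
(7) = -25.92
(8) = -63.92
(9) = 6.70
(10) = -0.94
(11) = 7.75
(12) = -1.55
(13) = -15.03
(14) = -25.47
(15) = -4.26
(16) = -12.28
(17) = -1.20
(18) = -2.04
(19) = 2.09
(20) = -0.06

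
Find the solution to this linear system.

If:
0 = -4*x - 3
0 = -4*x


Then:
No Solution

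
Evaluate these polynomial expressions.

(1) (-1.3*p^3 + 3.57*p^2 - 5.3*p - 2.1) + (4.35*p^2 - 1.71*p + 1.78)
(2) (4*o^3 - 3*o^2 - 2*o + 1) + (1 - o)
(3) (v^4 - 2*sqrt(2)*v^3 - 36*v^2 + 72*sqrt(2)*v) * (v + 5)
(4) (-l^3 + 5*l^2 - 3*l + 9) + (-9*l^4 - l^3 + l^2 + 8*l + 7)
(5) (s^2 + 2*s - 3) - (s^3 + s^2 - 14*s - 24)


(1) = -1.3*p^3 + 7.92*p^2 - 7.01*p - 0.32
(2) = 4*o^3 - 3*o^2 - 3*o + 2
(3) = v^5 - 2*sqrt(2)*v^4 + 5*v^4 - 36*v^3 - 10*sqrt(2)*v^3 - 180*v^2 + 72*sqrt(2)*v^2 + 360*sqrt(2)*v
(4) = -9*l^4 - 2*l^3 + 6*l^2 + 5*l + 16
(5) = -s^3 + 16*s + 21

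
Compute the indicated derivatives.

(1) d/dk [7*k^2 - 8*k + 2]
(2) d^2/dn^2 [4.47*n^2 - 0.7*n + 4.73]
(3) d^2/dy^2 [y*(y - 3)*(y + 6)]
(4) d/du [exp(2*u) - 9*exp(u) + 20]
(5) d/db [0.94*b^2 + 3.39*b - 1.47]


(1) = 14*k - 8
(2) = 8.94000000000000
(3) = 6*y + 6
(4) = (2*exp(u) - 9)*exp(u)
(5) = 1.88*b + 3.39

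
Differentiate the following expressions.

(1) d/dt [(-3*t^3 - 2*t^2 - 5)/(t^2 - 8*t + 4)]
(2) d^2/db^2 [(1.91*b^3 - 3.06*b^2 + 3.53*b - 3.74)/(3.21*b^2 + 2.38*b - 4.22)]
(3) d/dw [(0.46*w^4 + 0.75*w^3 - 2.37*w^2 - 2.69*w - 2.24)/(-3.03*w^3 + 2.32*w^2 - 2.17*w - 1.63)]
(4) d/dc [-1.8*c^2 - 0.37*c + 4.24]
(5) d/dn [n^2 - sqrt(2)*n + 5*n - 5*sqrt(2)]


(1) = (-3*t^4 + 48*t^3 - 20*t^2 - 6*t - 40)/(t^4 - 16*t^3 + 72*t^2 - 64*t + 16)
(2) = (192.887014*b^3 - 595.031892*b^2 + 319.555668*b - 181.77488)/(33.076161*b^6 + 73.571274*b^5 - 75.901734*b^4 - 179.958464*b^3 + 99.783588*b^2 + 127.151976*b - 75.151448)
(3) = (-1.3938*w^6 + 2.1344*w^5 - 8.4357*w^4 - 22.5556*w^3 - 12.6454*w^2 + 18.1198*w - 0.4761)/(9.1809*w^6 - 14.0592*w^5 + 18.5326*w^4 - 0.191*w^3 - 2.8543*w^2 + 7.0742*w + 2.6569)
(4) = -3.6*c - 0.37
(5) = 2*n - sqrt(2) + 5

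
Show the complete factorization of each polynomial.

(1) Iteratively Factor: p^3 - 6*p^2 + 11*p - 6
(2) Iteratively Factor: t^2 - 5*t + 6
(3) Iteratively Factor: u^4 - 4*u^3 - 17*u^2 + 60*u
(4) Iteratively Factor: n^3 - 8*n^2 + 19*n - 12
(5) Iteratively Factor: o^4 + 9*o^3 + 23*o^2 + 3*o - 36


(1) = (p - 2)*(p^2 - 4*p + 3) = (p - 2)*(p - 1)*(p - 3)
(2) = (t - 2)*(t - 3)
(3) = (u - 3)*(u^3 - u^2 - 20*u) = (u - 5)*(u - 3)*(u^2 + 4*u) = (u - 5)*(u - 3)*(u + 4)*(u)
(4) = (n - 1)*(n^2 - 7*n + 12) = (n - 4)*(n - 1)*(n - 3)
(5) = (o + 3)*(o^3 + 6*o^2 + 5*o - 12) = (o + 3)^2*(o^2 + 3*o - 4) = (o - 1)*(o + 3)^2*(o + 4)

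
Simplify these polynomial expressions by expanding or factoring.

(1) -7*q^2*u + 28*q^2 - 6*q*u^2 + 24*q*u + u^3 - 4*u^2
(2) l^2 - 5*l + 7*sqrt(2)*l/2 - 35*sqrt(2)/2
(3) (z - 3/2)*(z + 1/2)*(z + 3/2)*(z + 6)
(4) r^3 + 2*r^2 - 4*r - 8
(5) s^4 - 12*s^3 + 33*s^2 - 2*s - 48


(1) = (-7*q + u)*(q + u)*(u - 4)
(2) = (l - 5)*(l + 7*sqrt(2)/2)
(3) = z^4 + 13*z^3/2 + 3*z^2/4 - 117*z/8 - 27/4
(4) = (r - 2)*(r + 2)^2
(5) = (s - 8)*(s - 3)*(s - 2)*(s + 1)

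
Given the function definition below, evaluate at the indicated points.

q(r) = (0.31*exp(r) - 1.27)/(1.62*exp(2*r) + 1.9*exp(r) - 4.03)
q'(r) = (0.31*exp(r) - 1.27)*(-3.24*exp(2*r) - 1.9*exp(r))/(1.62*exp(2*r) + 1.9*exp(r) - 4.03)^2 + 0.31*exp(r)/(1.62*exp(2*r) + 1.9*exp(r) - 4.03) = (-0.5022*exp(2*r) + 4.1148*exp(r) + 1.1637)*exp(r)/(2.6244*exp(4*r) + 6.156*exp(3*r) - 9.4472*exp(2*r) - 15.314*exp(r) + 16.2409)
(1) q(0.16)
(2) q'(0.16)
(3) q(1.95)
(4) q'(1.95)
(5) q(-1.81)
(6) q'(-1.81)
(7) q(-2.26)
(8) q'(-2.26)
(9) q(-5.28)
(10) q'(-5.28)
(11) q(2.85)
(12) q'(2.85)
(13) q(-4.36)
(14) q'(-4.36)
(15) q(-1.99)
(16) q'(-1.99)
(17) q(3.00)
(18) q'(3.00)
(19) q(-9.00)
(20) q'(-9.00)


(1) = -2.10
(2) = 33.55
(3) = 0.01
(4) = 0.00
(5) = 0.33
(6) = 0.02
(7) = 0.32
(8) = 0.01
(9) = 0.32
(10) = 0.00
(11) = 0.01
(12) = -0.01
(13) = 0.32
(14) = 0.00
(15) = 0.33
(16) = 0.02
(17) = 0.01
(18) = -0.01
(19) = 0.32
(20) = 0.00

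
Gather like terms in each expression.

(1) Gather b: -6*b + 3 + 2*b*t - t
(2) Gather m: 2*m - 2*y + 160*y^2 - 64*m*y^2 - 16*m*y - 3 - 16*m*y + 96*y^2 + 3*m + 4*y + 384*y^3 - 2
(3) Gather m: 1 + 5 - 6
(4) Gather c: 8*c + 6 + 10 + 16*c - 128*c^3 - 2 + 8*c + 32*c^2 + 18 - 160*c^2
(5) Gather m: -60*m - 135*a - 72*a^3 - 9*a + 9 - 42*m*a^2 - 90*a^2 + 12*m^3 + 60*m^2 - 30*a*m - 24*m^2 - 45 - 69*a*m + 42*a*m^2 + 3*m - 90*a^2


(1) = b*(2*t - 6) - t + 3
(2) = m*(-64*y^2 - 32*y + 5) + 384*y^3 + 256*y^2 + 2*y - 5
(3) = 0
(4) = -128*c^3 - 128*c^2 + 32*c + 32
(5) = -72*a^3 - 180*a^2 - 144*a + 12*m^3 + m^2*(42*a + 36) + m*(-42*a^2 - 99*a - 57) - 36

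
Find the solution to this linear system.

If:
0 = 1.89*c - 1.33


Then:
c = 0.70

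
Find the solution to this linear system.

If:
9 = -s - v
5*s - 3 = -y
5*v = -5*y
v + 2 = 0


Then:
No Solution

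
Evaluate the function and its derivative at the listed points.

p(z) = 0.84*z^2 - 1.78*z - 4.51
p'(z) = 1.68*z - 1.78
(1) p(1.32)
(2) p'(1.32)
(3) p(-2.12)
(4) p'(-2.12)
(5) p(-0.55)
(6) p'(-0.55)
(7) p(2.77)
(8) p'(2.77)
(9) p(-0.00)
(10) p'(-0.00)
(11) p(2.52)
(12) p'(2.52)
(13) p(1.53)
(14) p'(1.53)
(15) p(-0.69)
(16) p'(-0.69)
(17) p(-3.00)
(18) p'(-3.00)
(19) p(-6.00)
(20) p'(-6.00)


(1) = -5.40
(2) = 0.44
(3) = 3.04
(4) = -5.34
(5) = -3.28
(6) = -2.70
(7) = -3.00
(8) = 2.87
(9) = -4.51
(10) = -1.78
(11) = -3.66
(12) = 2.45
(13) = -5.27
(14) = 0.79
(15) = -2.88
(16) = -2.94
(17) = 8.39
(18) = -6.82
(19) = 36.41
(20) = -11.86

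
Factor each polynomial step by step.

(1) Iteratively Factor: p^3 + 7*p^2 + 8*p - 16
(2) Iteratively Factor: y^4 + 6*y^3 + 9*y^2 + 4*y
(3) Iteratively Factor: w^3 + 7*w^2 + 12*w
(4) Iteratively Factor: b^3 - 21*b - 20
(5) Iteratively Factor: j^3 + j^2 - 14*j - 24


(1) = (p + 4)*(p^2 + 3*p - 4) = (p - 1)*(p + 4)*(p + 4)
(2) = (y + 1)*(y^3 + 5*y^2 + 4*y) = (y + 1)^2*(y^2 + 4*y) = y*(y + 1)^2*(y + 4)
(3) = (w + 3)*(w^2 + 4*w) = w*(w + 3)*(w + 4)
(4) = (b + 1)*(b^2 - b - 20) = (b - 5)*(b + 1)*(b + 4)
(5) = (j - 4)*(j^2 + 5*j + 6) = (j - 4)*(j + 3)*(j + 2)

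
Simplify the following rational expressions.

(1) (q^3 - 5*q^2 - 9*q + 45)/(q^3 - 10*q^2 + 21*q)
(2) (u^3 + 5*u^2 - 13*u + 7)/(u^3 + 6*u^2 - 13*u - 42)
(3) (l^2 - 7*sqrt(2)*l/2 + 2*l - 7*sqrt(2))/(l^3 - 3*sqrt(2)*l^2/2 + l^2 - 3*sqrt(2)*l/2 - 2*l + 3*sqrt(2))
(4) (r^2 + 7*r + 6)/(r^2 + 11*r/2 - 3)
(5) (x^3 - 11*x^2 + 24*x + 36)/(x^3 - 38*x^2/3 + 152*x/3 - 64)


(1) = (q^2 - 2*q - 15)/(q^2 - 7*q)
(2) = (u^2 - 2*u + 1)/(u^2 - u - 6)
(3) = (4*l - 14*sqrt(2))/(4*l^2 + l*(-6*sqrt(2) - 4) + 6*sqrt(2))
(4) = (2*r + 2)/(2*r - 1)
(5) = (3*x^2 - 15*x - 18)/(3*x^2 - 20*x + 32)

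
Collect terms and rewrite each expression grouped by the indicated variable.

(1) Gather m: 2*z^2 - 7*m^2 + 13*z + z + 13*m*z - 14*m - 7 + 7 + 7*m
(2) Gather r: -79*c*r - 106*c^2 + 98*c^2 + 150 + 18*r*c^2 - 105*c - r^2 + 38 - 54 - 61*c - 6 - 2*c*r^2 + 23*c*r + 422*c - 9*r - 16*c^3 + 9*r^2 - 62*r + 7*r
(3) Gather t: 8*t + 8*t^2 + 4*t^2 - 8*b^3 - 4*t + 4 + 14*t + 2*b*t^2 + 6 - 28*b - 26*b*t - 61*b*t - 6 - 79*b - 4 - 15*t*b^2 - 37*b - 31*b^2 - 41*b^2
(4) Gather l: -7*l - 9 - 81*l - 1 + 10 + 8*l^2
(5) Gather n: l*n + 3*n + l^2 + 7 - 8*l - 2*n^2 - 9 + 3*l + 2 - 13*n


(1) = -7*m^2 + m*(13*z - 7) + 2*z^2 + 14*z
(2) = -16*c^3 - 8*c^2 + 256*c + r^2*(8 - 2*c) + r*(18*c^2 - 56*c - 64) + 128
(3) = -8*b^3 - 72*b^2 - 144*b + t^2*(2*b + 12) + t*(-15*b^2 - 87*b + 18)
(4) = 8*l^2 - 88*l
(5) = l^2 - 5*l - 2*n^2 + n*(l - 10)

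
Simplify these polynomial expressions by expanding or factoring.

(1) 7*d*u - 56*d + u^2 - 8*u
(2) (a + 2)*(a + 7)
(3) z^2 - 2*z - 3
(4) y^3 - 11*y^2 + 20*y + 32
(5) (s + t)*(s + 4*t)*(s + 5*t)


(1) = (7*d + u)*(u - 8)
(2) = a^2 + 9*a + 14
(3) = (z - 3)*(z + 1)
(4) = (y - 8)*(y - 4)*(y + 1)
(5) = s^3 + 10*s^2*t + 29*s*t^2 + 20*t^3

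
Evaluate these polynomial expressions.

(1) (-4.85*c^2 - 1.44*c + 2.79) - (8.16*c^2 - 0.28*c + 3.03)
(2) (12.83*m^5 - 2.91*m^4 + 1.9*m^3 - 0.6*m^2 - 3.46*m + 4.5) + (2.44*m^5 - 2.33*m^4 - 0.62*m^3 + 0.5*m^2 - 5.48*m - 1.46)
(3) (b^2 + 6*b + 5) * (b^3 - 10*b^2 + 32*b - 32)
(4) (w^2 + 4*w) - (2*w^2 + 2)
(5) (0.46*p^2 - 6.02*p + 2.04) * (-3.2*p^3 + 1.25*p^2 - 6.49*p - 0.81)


(1) = -13.01*c^2 - 1.16*c - 0.24
(2) = 15.27*m^5 - 5.24*m^4 + 1.28*m^3 - 0.1*m^2 - 8.94*m + 3.04
(3) = b^5 - 4*b^4 - 23*b^3 + 110*b^2 - 32*b - 160
(4) = -w^2 + 4*w - 2
(5) = -1.472*p^5 + 19.839*p^4 - 17.0384*p^3 + 41.2472*p^2 - 8.3634*p - 1.6524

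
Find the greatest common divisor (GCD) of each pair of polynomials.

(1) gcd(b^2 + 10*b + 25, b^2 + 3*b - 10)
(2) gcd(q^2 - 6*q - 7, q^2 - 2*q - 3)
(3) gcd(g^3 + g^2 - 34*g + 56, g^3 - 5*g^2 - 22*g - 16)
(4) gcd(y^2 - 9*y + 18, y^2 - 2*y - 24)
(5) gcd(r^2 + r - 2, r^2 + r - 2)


(1) = gcd((b + 5)^2, (b - 2)*(b + 5)) = b + 5
(2) = gcd((q - 7)*(q + 1), (q - 3)*(q + 1)) = q + 1
(3) = 1
(4) = y - 6
(5) = gcd((r - 1)*(r + 2), (r - 1)*(r + 2)) = r^2 + r - 2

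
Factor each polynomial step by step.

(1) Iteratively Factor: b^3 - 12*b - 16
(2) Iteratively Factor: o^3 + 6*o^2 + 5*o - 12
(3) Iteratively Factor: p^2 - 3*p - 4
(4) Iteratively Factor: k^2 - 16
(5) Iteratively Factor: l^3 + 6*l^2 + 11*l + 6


(1) = (b + 2)*(b^2 - 2*b - 8) = (b + 2)^2*(b - 4)
(2) = (o - 1)*(o^2 + 7*o + 12) = (o - 1)*(o + 4)*(o + 3)
(3) = (p + 1)*(p - 4)
(4) = (k + 4)*(k - 4)
(5) = (l + 3)*(l^2 + 3*l + 2) = (l + 1)*(l + 3)*(l + 2)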